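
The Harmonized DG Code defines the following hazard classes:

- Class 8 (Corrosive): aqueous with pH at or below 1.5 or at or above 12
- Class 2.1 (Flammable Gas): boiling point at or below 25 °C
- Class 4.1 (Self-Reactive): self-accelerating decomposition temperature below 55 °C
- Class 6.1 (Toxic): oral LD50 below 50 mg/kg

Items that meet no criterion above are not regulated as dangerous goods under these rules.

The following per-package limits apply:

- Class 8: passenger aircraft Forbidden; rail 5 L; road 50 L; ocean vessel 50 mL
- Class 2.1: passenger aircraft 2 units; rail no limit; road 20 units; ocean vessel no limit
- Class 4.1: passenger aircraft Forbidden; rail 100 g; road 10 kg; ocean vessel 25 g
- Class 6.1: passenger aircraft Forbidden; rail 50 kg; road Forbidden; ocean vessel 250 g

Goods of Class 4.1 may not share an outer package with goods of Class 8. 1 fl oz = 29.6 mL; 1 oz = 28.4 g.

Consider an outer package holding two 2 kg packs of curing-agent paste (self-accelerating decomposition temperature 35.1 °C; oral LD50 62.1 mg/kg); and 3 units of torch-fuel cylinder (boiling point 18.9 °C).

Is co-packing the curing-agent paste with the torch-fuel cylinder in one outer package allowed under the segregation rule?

Yes

The curing-agent paste has self-accelerating decomposition temperature 35.1 °C, which is < 55 °C, so it is Class 4.1 (Self-Reactive).
The torch-fuel cylinder has boiling point 18.9 °C, which is ≤ 25 °C, so it is Class 2.1 (Flammable Gas).
No segregation rule bars Class 4.1 with Class 2.1.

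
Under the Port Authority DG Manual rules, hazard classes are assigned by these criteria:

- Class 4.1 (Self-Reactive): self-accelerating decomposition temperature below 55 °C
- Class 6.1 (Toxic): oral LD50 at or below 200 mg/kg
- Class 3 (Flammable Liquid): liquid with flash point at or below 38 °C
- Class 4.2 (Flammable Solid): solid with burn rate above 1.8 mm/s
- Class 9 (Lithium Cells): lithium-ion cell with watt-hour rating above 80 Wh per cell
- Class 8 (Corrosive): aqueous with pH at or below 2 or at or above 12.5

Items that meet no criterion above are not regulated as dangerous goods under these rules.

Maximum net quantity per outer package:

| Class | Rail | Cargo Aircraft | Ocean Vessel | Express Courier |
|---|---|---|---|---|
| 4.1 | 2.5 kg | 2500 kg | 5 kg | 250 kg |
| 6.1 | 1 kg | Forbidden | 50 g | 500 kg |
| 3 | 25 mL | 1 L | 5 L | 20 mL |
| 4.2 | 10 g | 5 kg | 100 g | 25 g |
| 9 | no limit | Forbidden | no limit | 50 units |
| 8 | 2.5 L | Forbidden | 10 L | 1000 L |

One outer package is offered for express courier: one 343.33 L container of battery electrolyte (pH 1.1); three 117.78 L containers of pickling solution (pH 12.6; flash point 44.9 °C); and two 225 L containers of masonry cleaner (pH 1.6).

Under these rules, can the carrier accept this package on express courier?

No

Battery electrolyte: pH 1.1 ≤ 2 → Class 8 (Corrosive).
With pH 12.6 (≥ 12.5), the pickling solution falls in Class 8.
Masonry cleaner: pH 1.6 ≤ 2 → Class 8 (Corrosive).
Total Class 8: 343.33 L + (three 117.78 L containers = 353.34 L) + (two 225 L containers = 450 L) = 1146.67 L.
1146.67 L exceeds the express courier limit of 1000 L for Class 8.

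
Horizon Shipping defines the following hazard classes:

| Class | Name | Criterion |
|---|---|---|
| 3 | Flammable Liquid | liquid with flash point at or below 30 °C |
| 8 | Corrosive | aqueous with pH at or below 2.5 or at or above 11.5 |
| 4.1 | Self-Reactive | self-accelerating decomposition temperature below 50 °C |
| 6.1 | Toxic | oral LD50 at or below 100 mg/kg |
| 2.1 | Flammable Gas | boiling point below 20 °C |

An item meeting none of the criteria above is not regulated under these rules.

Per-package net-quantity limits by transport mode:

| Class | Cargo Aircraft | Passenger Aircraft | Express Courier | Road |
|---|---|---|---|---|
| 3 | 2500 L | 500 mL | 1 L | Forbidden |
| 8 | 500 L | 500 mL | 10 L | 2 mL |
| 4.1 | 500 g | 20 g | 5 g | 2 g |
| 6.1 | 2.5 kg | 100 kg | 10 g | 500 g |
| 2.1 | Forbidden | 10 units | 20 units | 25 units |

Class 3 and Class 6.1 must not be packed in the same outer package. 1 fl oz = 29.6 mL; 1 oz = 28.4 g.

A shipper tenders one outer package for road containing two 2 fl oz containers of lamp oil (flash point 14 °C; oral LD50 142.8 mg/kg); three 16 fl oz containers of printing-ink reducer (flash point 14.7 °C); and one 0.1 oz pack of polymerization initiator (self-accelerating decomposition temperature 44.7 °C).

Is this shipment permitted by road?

Flash point 14 °C meets the Class 3 criterion (Flammable Liquid), so the lamp oil is Class 3.
Flash point 14.7 °C meets the Class 3 criterion (Flammable Liquid), so the printing-ink reducer is Class 3.
Self-accelerating decomposition temperature 44.7 °C meets the Class 4.1 criterion (Self-Reactive), so the polymerization initiator is Class 4.1.
Class 4.1 quantity: one 0.1 oz pack = 2.84 g.
2.84 g exceeds the road limit of 2 g for Class 4.1.
Total Class 3: (two 2 fl oz containers = 118.4 mL) + (three 16 fl oz containers = 1420.8 mL) = 1539.2 mL.
Class 3 is Forbidden by road.
The segregation rule (Class 3 with Class 6.1) does not apply to Class 4.1 with Class 3.

No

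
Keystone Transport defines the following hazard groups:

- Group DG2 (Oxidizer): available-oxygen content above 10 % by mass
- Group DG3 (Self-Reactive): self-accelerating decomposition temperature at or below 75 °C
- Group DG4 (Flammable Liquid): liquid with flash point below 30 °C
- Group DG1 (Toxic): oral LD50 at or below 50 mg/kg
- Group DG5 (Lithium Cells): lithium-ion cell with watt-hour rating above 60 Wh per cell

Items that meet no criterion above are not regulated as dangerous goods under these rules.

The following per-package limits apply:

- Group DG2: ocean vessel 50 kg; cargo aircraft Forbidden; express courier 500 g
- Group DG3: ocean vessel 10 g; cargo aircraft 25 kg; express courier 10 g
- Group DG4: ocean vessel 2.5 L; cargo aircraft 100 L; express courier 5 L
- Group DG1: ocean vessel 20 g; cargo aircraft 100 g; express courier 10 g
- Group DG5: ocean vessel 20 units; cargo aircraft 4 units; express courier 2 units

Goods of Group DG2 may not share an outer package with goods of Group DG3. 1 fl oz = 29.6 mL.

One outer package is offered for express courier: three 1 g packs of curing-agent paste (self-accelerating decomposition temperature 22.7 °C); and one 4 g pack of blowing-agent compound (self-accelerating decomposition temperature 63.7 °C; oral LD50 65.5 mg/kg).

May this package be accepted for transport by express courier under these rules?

Yes

Curing-agent paste: self-accelerating decomposition temperature 22.7 °C ≤ 75 °C → Group DG3 (Self-Reactive).
The blowing-agent compound has self-accelerating decomposition temperature 63.7 °C, which is ≤ 75 °C, so it is Group DG3 (Self-Reactive).
Group DG3 net quantity: (three 1 g packs = 3 g) + 4 g = 7 g.
That is within the Group DG3 express courier limit of 10 g.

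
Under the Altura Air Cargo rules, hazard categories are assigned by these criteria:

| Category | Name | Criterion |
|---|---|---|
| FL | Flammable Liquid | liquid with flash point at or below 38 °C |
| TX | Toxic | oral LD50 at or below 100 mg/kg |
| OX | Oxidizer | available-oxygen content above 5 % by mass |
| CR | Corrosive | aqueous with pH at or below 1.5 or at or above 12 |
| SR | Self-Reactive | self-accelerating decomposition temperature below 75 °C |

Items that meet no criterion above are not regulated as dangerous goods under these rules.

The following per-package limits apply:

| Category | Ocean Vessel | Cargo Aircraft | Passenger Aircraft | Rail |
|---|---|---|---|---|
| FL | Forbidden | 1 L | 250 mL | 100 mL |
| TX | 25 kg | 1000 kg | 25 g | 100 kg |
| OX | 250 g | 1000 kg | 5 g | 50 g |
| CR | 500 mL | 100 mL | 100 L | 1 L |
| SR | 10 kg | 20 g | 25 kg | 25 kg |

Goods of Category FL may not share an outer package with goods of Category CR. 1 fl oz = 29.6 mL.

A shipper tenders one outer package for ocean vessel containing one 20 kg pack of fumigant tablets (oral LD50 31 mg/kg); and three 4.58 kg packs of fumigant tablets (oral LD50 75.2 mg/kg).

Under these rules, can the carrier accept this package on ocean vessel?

The fumigant tablets have oral LD50 31 mg/kg, which is ≤ 100 mg/kg, so they are Category TX (Toxic).
With oral LD50 75.2 mg/kg (≤ 100 mg/kg), the fumigant tablets fall in Category TX.
Category TX net quantity: 20 kg + (three 4.58 kg packs = 13.74 kg) = 33.74 kg.
33.74 kg > 25 kg (ocean vessel limit, Category TX) — over the limit.

No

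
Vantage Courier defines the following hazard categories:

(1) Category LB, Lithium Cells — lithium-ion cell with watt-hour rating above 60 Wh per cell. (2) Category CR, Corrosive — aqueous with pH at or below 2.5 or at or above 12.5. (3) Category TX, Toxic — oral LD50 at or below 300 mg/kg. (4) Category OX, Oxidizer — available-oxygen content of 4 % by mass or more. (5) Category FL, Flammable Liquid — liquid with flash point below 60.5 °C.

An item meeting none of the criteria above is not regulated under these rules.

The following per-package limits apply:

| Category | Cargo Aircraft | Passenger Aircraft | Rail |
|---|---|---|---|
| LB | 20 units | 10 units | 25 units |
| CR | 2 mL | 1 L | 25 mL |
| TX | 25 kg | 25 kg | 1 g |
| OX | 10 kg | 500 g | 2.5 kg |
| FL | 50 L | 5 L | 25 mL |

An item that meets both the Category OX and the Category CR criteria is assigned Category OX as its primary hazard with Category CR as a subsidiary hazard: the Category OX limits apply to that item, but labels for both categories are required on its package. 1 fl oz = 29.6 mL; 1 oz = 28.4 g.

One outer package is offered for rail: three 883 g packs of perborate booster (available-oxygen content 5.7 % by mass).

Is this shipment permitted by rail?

Available-oxygen content 5.7 % by mass meets the Category OX criterion (Oxidizer), so the perborate booster is Category OX.
Category OX quantity: three 883 g packs = 2.649 kg.
That exceeds the Category OX rail limit of 2.5 kg.

No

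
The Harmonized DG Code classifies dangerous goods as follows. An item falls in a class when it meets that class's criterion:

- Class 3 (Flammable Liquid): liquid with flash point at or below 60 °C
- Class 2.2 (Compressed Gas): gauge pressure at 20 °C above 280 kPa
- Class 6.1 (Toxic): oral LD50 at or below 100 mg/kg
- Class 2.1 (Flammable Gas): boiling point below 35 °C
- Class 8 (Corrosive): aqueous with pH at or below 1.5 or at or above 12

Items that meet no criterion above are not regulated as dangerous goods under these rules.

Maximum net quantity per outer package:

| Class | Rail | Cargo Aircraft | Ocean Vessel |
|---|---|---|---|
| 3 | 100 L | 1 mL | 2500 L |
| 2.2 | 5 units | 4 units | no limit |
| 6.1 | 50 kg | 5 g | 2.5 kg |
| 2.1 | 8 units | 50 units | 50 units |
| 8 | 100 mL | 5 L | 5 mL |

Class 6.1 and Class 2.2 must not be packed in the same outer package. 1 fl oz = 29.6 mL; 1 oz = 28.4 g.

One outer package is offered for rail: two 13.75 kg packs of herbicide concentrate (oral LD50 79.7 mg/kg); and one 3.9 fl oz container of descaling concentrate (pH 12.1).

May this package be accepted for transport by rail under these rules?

No

With oral LD50 79.7 mg/kg (≤ 100 mg/kg), the herbicide concentrate falls in Class 6.1.
pH 12.1 meets the Class 8 criterion (Corrosive), so the descaling concentrate is Class 8.
Class 8 quantity: one 3.9 fl oz container = 115.44 mL.
115.44 mL exceeds the rail limit of 100 mL for Class 8.
Class 6.1 quantity: two 13.75 kg packs = 27.5 kg.
27.5 kg is within the rail limit of 50 kg for Class 6.1.
The segregation rule (Class 6.1 with Class 2.2) does not apply to Class 8 with Class 6.1.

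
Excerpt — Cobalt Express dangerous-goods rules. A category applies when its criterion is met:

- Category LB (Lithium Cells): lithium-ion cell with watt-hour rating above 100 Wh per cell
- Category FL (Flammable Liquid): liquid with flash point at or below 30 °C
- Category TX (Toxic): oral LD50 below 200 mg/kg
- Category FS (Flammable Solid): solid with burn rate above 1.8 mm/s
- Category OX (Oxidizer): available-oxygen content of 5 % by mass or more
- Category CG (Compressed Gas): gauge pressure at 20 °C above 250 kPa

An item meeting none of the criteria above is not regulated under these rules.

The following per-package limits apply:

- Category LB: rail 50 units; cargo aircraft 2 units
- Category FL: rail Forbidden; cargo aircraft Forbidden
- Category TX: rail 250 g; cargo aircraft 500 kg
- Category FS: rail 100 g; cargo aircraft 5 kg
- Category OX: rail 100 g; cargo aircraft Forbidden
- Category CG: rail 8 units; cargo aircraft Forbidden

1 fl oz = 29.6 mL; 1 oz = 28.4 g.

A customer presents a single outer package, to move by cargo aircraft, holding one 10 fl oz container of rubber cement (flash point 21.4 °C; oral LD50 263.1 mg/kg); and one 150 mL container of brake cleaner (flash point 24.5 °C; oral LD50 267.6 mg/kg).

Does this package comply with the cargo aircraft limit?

No

Flash point 21.4 °C meets the Category FL criterion (Flammable Liquid), so the rubber cement is Category FL.
Brake cleaner: flash point 24.5 °C ≤ 30 °C → Category FL (Flammable Liquid).
Category FL net quantity: (one 10 fl oz container = 296 mL) + 150 mL = 446 mL.
By cargo aircraft, Category FL is Forbidden regardless of quantity.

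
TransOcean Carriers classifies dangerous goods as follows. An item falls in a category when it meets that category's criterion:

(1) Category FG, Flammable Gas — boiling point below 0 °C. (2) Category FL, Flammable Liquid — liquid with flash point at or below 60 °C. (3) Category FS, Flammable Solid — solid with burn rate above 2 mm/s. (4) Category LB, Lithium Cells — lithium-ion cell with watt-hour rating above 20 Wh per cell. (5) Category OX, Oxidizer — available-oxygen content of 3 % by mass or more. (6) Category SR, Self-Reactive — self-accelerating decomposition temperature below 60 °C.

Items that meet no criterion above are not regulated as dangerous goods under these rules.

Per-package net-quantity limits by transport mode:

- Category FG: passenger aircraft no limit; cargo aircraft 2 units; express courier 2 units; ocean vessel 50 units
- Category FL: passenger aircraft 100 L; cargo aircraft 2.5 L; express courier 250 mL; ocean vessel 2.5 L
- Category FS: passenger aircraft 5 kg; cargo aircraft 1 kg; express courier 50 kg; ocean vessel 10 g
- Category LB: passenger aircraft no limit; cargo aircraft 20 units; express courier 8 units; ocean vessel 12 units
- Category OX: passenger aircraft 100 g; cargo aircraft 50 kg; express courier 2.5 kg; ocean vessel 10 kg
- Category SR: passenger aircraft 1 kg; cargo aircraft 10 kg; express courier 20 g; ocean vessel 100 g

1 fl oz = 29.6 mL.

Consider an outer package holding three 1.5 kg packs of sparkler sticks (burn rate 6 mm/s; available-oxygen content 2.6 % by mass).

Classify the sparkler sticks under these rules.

With burn rate 6 mm/s (> 2 mm/s), the sparkler sticks fall in Category FS.

Category FS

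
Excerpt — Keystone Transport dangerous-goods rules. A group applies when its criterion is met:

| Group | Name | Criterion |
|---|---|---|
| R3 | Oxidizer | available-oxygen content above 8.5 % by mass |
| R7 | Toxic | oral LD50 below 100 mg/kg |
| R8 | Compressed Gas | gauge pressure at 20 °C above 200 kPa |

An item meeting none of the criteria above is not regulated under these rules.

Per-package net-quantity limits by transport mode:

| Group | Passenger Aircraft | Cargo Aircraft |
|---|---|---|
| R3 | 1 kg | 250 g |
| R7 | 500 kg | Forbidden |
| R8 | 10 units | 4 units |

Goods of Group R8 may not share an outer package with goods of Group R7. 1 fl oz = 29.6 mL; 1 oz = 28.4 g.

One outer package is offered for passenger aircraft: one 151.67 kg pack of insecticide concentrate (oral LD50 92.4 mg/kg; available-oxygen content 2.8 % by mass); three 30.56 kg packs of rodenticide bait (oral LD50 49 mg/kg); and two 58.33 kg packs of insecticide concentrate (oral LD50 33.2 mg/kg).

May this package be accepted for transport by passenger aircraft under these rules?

Yes

Oral LD50 92.4 mg/kg meets the Group R7 criterion (Toxic), so the insecticide concentrate is Group R7.
Rodenticide bait: oral LD50 49 mg/kg < 100 mg/kg → Group R7 (Toxic).
Insecticide concentrate: oral LD50 33.2 mg/kg < 100 mg/kg → Group R7 (Toxic).
Group R7 net quantity: 151.67 kg + (three 30.56 kg packs = 91.68 kg) + (two 58.33 kg packs = 116.66 kg) = 360.01 kg.
360.01 kg ≤ 500 kg (passenger aircraft limit, Group R7) — within limit.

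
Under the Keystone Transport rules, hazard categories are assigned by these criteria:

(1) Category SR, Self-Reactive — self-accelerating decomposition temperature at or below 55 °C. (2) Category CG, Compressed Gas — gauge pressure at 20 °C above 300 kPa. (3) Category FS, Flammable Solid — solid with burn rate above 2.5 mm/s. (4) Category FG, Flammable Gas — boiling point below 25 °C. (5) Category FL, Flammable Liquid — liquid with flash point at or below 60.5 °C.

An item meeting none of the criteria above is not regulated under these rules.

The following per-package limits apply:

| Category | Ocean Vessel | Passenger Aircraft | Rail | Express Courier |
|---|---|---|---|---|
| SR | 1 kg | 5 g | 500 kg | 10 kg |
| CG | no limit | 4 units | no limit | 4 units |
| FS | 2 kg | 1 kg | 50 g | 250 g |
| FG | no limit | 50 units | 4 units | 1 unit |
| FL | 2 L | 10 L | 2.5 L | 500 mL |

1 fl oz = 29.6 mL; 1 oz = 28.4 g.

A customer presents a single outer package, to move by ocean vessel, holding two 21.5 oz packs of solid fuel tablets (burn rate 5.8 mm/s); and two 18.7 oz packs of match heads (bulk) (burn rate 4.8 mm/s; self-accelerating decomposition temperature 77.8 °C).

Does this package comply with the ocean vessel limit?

No

Solid fuel tablets: burn rate 5.8 mm/s > 2.5 mm/s → Category FS (Flammable Solid).
The match heads (bulk) have burn rate 4.8 mm/s, which is > 2.5 mm/s, so they are Category FS (Flammable Solid).
Category FS net quantity: (two 21.5 oz packs = 1221.2 g) + (two 18.7 oz packs = 1062.16 g) = 2283.36 g.
2283.36 g > 2 kg (ocean vessel limit, Category FS) — over the limit.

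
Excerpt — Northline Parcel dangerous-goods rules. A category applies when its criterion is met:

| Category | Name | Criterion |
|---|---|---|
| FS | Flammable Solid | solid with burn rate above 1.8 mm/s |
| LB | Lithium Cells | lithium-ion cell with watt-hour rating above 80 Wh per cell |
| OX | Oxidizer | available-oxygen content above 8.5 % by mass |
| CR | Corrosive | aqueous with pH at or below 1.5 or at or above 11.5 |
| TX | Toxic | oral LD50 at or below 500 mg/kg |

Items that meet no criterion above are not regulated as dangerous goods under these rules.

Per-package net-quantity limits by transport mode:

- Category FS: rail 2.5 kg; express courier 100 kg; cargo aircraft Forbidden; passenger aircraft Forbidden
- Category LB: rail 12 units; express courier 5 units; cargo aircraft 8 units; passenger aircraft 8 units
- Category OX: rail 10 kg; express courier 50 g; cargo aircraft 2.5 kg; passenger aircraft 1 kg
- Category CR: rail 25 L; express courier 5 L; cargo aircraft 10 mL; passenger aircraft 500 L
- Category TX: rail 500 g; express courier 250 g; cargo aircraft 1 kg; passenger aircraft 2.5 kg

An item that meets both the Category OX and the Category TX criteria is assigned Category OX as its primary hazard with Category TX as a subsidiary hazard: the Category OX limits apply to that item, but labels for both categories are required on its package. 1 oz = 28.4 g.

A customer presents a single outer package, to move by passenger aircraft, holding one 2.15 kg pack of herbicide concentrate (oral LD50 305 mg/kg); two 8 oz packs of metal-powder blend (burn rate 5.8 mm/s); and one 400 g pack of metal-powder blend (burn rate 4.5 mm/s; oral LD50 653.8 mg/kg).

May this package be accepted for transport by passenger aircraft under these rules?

The herbicide concentrate has oral LD50 305 mg/kg, which is ≤ 500 mg/kg, so it is Category TX (Toxic).
The metal-powder blend has burn rate 5.8 mm/s, which is > 1.8 mm/s, so it is Category FS (Flammable Solid).
With burn rate 4.5 mm/s (> 1.8 mm/s), the metal-powder blend falls in Category FS.
Total Category FS: (two 8 oz packs = 454.4 g) + 400 g = 854.4 g.
Category FS is Forbidden by passenger aircraft.
Category TX quantity: 2.15 kg.
That is within the Category TX passenger aircraft limit of 2.5 kg.

No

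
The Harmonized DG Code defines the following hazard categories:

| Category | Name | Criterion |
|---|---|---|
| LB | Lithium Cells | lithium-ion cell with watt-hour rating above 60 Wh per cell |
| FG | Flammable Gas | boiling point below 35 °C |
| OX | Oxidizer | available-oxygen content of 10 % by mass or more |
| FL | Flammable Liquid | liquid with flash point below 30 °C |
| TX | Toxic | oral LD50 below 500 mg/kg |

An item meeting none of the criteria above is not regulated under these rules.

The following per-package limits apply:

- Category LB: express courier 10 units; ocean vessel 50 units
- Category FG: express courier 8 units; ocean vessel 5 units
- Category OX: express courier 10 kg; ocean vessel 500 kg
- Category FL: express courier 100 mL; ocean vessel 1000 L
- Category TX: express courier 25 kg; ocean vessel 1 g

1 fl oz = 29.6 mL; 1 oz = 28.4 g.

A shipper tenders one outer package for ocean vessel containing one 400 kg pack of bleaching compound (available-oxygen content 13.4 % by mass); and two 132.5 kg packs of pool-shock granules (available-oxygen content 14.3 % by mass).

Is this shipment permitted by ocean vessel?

No

Bleaching compound: available-oxygen content 13.4 % by mass ≥ 10 % by mass → Category OX (Oxidizer).
With available-oxygen content 14.3 % by mass (≥ 10 % by mass), the pool-shock granules fall in Category OX.
Category OX net quantity: 400 kg + (two 132.5 kg packs = 265 kg) = 665 kg.
That exceeds the Category OX ocean vessel limit of 500 kg.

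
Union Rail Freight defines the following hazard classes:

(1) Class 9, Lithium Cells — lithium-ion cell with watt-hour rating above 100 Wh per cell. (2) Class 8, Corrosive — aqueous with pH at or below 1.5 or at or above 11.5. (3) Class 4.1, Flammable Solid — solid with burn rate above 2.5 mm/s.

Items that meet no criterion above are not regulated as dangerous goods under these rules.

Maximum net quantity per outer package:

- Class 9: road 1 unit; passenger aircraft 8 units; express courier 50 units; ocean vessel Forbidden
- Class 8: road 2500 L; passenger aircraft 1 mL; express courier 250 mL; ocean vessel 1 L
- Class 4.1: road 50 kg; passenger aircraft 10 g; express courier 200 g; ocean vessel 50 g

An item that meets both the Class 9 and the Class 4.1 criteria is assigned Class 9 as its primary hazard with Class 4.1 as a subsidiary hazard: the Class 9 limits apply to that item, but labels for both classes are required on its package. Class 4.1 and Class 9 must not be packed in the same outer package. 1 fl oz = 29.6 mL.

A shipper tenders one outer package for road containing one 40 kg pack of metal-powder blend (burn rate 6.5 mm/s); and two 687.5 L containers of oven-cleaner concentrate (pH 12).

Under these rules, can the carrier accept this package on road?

Yes

The metal-powder blend has burn rate 6.5 mm/s, which is > 2.5 mm/s, so it is Class 4.1 (Flammable Solid).
The oven-cleaner concentrate has pH 12, which is ≥ 11.5, so it is Class 8 (Corrosive).
Class 4.1 quantity: 40 kg.
40 kg ≤ 50 kg (road limit, Class 4.1) — within limit.
Class 8 quantity: two 687.5 L containers = 1375 L.
1375 L ≤ 2500 L (road limit, Class 8) — within limit.
The segregation rule (Class 4.1 with Class 9) does not apply to Class 4.1 with Class 8.
Every hazard class is within its road limit and no segregation rule is violated.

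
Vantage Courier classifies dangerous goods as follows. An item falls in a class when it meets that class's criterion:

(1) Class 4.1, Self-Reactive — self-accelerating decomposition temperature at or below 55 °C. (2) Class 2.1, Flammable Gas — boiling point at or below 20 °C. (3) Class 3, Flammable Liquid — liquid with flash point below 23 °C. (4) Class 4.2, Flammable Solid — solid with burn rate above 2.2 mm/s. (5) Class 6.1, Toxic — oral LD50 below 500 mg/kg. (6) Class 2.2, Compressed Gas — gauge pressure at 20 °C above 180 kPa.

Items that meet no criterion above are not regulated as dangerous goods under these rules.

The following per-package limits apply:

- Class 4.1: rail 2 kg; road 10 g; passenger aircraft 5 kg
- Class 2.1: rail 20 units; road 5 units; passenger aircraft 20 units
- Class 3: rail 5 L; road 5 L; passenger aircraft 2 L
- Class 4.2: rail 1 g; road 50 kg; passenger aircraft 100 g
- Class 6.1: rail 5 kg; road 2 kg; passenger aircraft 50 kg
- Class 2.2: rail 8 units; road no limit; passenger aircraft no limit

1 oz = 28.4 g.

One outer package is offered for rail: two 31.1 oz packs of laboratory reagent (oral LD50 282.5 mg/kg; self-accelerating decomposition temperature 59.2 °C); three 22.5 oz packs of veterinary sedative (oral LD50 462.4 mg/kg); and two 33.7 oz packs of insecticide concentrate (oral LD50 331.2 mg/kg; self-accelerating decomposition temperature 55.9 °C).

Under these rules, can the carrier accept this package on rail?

The laboratory reagent has oral LD50 282.5 mg/kg, which is < 500 mg/kg, so it is Class 6.1 (Toxic).
With oral LD50 462.4 mg/kg (< 500 mg/kg), the veterinary sedative falls in Class 6.1.
Oral LD50 331.2 mg/kg meets the Class 6.1 criterion (Toxic), so the insecticide concentrate is Class 6.1.
Class 6.1 net quantity: (two 31.1 oz packs = 1766.48 g) + (three 22.5 oz packs = 1.917 kg) + (two 33.7 oz packs = 1914.16 g) = 5597.64 g.
5597.64 g exceeds the rail limit of 5 kg for Class 6.1.

No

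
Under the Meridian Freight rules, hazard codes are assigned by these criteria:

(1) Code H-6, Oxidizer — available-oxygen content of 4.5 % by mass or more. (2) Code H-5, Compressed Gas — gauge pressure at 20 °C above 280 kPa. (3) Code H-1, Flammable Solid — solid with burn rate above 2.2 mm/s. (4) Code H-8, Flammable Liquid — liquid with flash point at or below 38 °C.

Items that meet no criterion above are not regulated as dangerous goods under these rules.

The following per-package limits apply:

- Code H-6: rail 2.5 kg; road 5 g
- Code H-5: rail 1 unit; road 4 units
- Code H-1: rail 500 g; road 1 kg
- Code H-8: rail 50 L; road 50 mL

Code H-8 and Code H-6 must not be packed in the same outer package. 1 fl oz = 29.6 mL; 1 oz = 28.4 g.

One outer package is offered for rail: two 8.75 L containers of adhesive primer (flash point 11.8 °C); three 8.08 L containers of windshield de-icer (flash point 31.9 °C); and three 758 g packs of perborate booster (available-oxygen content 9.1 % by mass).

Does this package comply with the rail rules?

With flash point 11.8 °C (≤ 38 °C), the adhesive primer falls in Code H-8.
With flash point 31.9 °C (≤ 38 °C), the windshield de-icer falls in Code H-8.
Available-oxygen content 9.1 % by mass meets the Code H-6 criterion (Oxidizer), so the perborate booster is Code H-6.
Code H-8 net quantity: (two 8.75 L containers = 17.5 L) + (three 8.08 L containers = 24.24 L) = 41.74 L.
41.74 L is within the rail limit of 50 L for Code H-8.
Code H-6 quantity: three 758 g packs = 2.274 kg.
That is within the Code H-6 rail limit of 2.5 kg.
Code H-8 and Code H-6 may not share an outer package.

No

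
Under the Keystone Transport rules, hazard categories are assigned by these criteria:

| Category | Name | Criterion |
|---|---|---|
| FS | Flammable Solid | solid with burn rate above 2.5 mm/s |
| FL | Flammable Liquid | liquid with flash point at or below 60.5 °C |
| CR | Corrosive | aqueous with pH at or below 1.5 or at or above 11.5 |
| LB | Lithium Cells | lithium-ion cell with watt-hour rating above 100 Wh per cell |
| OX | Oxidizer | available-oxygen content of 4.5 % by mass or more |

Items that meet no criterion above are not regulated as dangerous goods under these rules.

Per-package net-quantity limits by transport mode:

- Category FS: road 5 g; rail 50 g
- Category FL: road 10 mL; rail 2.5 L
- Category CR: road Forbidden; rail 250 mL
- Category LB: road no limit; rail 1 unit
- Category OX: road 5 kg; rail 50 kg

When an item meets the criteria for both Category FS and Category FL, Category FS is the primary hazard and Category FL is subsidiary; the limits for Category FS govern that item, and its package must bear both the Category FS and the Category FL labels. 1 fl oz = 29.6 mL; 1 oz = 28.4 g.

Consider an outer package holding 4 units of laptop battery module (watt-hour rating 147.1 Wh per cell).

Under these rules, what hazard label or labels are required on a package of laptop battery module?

Category LB

With watt-hour rating 147.1 Wh per cell (> 100 Wh per cell), the laptop battery module falls in Category LB.
Only the Category LB label is required.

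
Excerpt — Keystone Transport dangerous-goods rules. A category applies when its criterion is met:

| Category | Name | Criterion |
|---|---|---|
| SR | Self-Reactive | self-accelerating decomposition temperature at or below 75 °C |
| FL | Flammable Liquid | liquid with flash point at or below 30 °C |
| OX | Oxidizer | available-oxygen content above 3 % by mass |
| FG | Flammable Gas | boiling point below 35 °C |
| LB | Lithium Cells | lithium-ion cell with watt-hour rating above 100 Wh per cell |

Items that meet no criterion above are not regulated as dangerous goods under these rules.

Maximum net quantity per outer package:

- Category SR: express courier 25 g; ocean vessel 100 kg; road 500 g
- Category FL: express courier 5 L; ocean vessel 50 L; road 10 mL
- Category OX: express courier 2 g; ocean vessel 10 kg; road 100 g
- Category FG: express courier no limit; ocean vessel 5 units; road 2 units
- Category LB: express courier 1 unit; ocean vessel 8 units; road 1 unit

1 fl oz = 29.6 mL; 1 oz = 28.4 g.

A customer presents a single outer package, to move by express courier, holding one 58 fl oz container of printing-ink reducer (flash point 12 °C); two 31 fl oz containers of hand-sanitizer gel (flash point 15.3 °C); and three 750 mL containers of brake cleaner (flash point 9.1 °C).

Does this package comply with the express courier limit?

No

Printing-ink reducer: flash point 12 °C ≤ 30 °C → Category FL (Flammable Liquid).
Hand-sanitizer gel: flash point 15.3 °C ≤ 30 °C → Category FL (Flammable Liquid).
Brake cleaner: flash point 9.1 °C ≤ 30 °C → Category FL (Flammable Liquid).
Total Category FL: (one 58 fl oz container = 1716.8 mL) + (two 31 fl oz containers = 1835.2 mL) + (three 750 mL containers = 2.25 L) = 5.802 L.
5.802 L exceeds the express courier limit of 5 L for Category FL.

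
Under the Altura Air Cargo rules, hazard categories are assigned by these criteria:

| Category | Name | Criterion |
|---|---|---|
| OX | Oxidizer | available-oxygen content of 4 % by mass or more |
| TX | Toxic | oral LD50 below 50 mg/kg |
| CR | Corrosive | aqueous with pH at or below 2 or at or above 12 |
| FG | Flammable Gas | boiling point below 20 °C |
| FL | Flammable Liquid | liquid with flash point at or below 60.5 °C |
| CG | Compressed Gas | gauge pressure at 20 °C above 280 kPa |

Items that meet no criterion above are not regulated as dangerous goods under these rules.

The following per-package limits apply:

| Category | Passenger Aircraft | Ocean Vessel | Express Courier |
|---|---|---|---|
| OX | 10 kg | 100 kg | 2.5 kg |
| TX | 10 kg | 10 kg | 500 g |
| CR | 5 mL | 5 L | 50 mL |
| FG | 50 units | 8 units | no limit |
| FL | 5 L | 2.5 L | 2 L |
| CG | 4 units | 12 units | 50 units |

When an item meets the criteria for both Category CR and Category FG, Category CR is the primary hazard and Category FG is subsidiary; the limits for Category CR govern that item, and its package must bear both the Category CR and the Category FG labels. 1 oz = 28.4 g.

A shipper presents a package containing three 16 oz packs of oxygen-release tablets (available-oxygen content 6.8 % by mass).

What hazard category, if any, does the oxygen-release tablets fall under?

Oxygen-release tablets: available-oxygen content 6.8 % by mass ≥ 4 % by mass → Category OX (Oxidizer).

Category OX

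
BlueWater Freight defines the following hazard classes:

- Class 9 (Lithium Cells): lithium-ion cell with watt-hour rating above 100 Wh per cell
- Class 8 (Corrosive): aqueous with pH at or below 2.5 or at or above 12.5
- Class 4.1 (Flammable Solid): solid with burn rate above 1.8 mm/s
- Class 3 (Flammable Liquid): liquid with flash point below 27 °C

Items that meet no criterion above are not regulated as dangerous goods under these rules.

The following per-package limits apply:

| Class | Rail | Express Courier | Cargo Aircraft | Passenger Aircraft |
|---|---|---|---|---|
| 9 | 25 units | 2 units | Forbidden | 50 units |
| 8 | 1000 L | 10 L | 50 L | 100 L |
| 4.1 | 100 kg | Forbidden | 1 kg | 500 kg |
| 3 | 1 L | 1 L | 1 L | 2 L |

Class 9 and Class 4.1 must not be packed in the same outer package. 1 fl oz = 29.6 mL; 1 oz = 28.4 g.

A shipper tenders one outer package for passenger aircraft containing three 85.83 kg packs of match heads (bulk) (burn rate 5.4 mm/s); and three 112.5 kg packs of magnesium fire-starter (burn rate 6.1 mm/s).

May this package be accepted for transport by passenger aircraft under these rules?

The match heads (bulk) have burn rate 5.4 mm/s, which is > 1.8 mm/s, so they are Class 4.1 (Flammable Solid).
Magnesium fire-starter: burn rate 6.1 mm/s > 1.8 mm/s → Class 4.1 (Flammable Solid).
Class 4.1 net quantity: (three 85.83 kg packs = 257.49 kg) + (three 112.5 kg packs = 337.5 kg) = 594.99 kg.
594.99 kg > 500 kg (passenger aircraft limit, Class 4.1) — over the limit.

No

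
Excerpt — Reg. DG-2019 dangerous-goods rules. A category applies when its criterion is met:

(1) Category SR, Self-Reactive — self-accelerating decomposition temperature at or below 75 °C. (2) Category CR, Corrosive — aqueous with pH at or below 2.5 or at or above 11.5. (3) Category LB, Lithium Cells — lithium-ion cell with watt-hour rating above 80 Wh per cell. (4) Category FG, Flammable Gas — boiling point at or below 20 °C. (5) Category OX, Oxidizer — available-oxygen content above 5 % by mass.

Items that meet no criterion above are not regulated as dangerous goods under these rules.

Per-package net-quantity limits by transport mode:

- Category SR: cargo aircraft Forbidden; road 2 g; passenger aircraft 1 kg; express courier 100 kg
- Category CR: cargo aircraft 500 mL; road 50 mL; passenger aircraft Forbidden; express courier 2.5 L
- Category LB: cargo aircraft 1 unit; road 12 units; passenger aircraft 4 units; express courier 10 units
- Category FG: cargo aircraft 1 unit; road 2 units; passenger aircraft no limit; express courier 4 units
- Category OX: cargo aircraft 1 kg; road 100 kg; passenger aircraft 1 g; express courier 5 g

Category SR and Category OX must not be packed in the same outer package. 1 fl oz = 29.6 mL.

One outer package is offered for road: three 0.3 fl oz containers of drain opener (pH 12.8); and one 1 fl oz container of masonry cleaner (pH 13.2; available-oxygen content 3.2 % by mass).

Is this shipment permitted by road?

No

The drain opener has pH 12.8, which is ≥ 11.5, so it is Category CR (Corrosive).
Masonry cleaner: pH 13.2 ≥ 11.5 → Category CR (Corrosive).
Category CR net quantity: (three 0.3 fl oz containers = 26.64 mL) + (one 1 fl oz container = 29.6 mL) = 56.24 mL.
56.24 mL exceeds the road limit of 50 mL for Category CR.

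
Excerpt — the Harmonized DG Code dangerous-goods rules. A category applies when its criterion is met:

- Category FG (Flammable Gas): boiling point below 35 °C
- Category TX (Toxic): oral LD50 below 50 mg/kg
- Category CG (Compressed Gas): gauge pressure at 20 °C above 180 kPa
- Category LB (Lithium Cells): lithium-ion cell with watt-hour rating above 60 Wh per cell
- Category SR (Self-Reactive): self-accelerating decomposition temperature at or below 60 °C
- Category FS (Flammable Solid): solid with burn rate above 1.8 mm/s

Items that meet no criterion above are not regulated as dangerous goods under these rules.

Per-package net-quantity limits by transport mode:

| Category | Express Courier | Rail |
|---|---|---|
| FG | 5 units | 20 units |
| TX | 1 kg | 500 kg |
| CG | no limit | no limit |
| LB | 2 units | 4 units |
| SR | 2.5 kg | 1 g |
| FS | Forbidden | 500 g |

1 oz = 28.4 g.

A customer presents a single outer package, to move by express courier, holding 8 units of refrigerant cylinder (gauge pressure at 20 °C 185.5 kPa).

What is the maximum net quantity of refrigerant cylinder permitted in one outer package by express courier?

no limit

With gauge pressure at 20 °C 185.5 kPa (> 180 kPa), the refrigerant cylinder falls in Category CG.
The express courier limit for Category CG is no limit.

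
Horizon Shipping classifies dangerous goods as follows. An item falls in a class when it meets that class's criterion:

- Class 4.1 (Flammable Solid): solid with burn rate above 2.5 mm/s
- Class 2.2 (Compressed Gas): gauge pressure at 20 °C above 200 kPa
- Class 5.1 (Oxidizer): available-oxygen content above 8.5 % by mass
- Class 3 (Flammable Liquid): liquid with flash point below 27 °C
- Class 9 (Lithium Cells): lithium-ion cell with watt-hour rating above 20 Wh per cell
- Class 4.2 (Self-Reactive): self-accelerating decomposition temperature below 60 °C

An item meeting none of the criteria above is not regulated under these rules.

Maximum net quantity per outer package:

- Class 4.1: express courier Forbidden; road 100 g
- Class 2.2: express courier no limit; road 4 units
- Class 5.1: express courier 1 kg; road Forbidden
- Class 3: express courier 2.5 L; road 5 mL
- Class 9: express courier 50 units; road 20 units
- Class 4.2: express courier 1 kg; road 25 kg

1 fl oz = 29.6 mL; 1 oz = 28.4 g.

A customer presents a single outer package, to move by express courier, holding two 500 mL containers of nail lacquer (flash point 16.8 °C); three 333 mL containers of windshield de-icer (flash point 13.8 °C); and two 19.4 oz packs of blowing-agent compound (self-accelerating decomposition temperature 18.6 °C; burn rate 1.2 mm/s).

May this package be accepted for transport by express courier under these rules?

Nail lacquer: flash point 16.8 °C < 27 °C → Class 3 (Flammable Liquid).
Flash point 13.8 °C meets the Class 3 criterion (Flammable Liquid), so the windshield de-icer is Class 3.
With self-accelerating decomposition temperature 18.6 °C (< 60 °C), the blowing-agent compound falls in Class 4.2.
Class 3 net quantity: (two 500 mL containers = 1 L) + (three 333 mL containers = 999 mL) = 1.999 L.
1.999 L ≤ 2.5 L (express courier limit, Class 3) — within limit.
Class 4.2 quantity: two 19.4 oz packs = 1101.92 g.
1101.92 g > 1 kg (express courier limit, Class 4.2) — over the limit.

No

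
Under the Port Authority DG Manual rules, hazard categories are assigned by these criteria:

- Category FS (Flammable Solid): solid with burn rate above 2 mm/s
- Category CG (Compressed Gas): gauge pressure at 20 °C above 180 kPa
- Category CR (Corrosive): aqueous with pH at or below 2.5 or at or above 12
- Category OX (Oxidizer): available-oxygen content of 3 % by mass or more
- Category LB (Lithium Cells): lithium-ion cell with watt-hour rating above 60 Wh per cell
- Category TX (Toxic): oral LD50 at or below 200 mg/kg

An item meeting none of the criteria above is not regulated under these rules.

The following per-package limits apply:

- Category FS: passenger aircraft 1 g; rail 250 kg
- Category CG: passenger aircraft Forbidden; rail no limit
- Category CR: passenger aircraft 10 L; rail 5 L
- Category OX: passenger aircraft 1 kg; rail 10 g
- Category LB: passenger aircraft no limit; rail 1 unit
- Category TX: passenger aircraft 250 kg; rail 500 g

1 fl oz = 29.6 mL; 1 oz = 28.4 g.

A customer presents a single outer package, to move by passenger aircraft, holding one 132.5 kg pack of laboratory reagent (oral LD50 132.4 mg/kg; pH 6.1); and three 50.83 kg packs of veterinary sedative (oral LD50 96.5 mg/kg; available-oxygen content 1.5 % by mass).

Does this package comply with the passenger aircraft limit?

No

The laboratory reagent has oral LD50 132.4 mg/kg, which is ≤ 200 mg/kg, so it is Category TX (Toxic).
Oral LD50 96.5 mg/kg meets the Category TX criterion (Toxic), so the veterinary sedative is Category TX.
Category TX net quantity: 132.5 kg + (three 50.83 kg packs = 152.49 kg) = 284.99 kg.
284.99 kg > 250 kg (passenger aircraft limit, Category TX) — over the limit.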